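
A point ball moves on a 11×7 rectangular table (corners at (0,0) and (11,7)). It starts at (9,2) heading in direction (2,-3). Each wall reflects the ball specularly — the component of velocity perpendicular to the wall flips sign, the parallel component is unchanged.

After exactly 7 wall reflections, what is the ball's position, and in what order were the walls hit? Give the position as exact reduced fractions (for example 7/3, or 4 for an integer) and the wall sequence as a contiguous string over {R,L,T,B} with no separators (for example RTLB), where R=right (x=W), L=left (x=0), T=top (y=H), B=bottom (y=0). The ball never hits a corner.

Final position: (7,0)
Wall sequence: BRTBLTB

1. t=2/3 → B at (31/3,0); v=(2,3)
2. t=1/3 → R at (11,1); v=(-2,3)
3. t=2 → T at (7,7); v=(-2,-3)
4. t=7/3 → B at (7/3,0); v=(-2,3)
5. t=7/6 → L at (0,7/2); v=(2,3)
6. t=7/6 → T at (7/3,7); v=(2,-3)
7. t=7/3 → B at (7,0); v=(2,3)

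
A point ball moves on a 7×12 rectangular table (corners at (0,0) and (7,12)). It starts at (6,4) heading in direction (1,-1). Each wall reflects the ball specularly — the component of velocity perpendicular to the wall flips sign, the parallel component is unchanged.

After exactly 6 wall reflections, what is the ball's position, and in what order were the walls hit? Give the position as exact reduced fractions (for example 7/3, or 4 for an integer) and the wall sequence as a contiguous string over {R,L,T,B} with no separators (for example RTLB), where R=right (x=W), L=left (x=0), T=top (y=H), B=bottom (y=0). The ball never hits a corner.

Final position: (0,6)
Wall sequence: RBLRTL

1. t=1 → R at (7,3); v=(-1,-1)
2. t=3 → B at (4,0); v=(-1,1)
3. t=4 → L at (0,4); v=(1,1)
4. t=7 → R at (7,11); v=(-1,1)
5. t=1 → T at (6,12); v=(-1,-1)
6. t=6 → L at (0,6); v=(1,-1)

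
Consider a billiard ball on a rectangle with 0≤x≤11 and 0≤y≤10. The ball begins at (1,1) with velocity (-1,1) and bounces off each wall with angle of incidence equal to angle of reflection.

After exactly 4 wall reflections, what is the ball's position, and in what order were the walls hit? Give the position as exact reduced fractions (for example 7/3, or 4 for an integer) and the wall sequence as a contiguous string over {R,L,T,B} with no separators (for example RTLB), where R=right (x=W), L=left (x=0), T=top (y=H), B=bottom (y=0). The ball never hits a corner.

1. t=1 → L at (0,2); v=(1,1)
2. t=8 → T at (8,10); v=(1,-1)
3. t=3 → R at (11,7); v=(-1,-1)
4. t=7 → B at (4,0); v=(-1,1)

Final position: (4,0)
Wall sequence: LTRB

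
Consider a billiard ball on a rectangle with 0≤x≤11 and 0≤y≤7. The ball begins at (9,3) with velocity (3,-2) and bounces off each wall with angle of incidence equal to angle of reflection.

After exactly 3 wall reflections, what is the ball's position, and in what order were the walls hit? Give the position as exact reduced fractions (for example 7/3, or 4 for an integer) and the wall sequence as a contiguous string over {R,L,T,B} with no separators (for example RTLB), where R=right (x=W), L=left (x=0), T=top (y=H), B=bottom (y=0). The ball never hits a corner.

Final position: (0,17/3)
Wall sequence: RBL

1. t=2/3 → R at (11,5/3); v=(-3,-2)
2. t=5/6 → B at (17/2,0); v=(-3,2)
3. t=17/6 → L at (0,17/3); v=(3,2)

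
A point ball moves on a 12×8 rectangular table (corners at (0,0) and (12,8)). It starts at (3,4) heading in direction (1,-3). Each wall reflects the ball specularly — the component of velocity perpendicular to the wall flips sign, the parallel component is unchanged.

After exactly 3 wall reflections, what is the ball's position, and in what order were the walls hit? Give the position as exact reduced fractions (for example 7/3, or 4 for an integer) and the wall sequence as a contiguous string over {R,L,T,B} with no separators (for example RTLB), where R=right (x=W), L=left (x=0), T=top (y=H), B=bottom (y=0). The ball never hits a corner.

1. t=4/3 → B at (13/3,0); v=(1,3)
2. t=8/3 → T at (7,8); v=(1,-3)
3. t=8/3 → B at (29/3,0); v=(1,3)

Final position: (29/3,0)
Wall sequence: BTB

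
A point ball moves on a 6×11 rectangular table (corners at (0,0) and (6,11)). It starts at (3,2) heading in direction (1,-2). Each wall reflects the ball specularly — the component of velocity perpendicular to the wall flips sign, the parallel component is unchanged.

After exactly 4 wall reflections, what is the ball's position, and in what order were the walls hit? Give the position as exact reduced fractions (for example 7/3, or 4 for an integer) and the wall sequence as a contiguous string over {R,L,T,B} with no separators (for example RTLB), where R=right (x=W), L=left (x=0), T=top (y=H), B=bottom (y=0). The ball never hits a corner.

Final position: (0,6)
Wall sequence: BRTL

1. t=1 → B at (4,0); v=(1,2)
2. t=2 → R at (6,4); v=(-1,2)
3. t=7/2 → T at (5/2,11); v=(-1,-2)
4. t=5/2 → L at (0,6); v=(1,-2)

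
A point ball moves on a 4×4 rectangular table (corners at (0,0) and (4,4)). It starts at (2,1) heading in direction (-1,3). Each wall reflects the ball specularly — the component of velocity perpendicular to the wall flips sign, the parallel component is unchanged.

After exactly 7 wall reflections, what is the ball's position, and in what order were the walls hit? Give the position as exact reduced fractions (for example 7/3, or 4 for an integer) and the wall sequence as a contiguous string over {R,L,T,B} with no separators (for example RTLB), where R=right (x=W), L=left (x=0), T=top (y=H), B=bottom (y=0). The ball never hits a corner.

Final position: (11/3,4)
Wall sequence: TLBTBRT

1. t=1 → T at (1,4); v=(-1,-3)
2. t=1 → L at (0,1); v=(1,-3)
3. t=1/3 → B at (1/3,0); v=(1,3)
4. t=4/3 → T at (5/3,4); v=(1,-3)
5. t=4/3 → B at (3,0); v=(1,3)
6. t=1 → R at (4,3); v=(-1,3)
7. t=1/3 → T at (11/3,4); v=(-1,-3)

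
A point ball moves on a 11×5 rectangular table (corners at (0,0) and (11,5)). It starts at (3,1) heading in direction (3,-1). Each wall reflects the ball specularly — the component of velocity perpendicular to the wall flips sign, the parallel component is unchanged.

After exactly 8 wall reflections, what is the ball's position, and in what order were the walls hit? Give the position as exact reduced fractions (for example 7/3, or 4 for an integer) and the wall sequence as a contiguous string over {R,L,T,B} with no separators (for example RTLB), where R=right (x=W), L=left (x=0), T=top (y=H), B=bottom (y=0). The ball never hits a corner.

Final position: (7,5)
Wall sequence: BRTLRBLT

1. t=1 → B at (6,0); v=(3,1)
2. t=5/3 → R at (11,5/3); v=(-3,1)
3. t=10/3 → T at (1,5); v=(-3,-1)
4. t=1/3 → L at (0,14/3); v=(3,-1)
5. t=11/3 → R at (11,1); v=(-3,-1)
6. t=1 → B at (8,0); v=(-3,1)
7. t=8/3 → L at (0,8/3); v=(3,1)
8. t=7/3 → T at (7,5); v=(3,-1)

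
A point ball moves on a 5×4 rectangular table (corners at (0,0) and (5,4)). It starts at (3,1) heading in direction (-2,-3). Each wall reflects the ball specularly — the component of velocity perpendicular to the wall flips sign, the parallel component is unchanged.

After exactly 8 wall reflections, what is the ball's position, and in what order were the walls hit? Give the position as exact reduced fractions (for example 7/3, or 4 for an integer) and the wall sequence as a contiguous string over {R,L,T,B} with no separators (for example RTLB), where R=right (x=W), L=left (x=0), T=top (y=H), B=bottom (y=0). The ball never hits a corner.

1. t=1/3 → B at (7/3,0); v=(-2,3)
2. t=7/6 → L at (0,7/2); v=(2,3)
3. t=1/6 → T at (1/3,4); v=(2,-3)
4. t=4/3 → B at (3,0); v=(2,3)
5. t=1 → R at (5,3); v=(-2,3)
6. t=1/3 → T at (13/3,4); v=(-2,-3)
7. t=4/3 → B at (5/3,0); v=(-2,3)
8. t=5/6 → L at (0,5/2); v=(2,3)

Final position: (0,5/2)
Wall sequence: BLTBRTBL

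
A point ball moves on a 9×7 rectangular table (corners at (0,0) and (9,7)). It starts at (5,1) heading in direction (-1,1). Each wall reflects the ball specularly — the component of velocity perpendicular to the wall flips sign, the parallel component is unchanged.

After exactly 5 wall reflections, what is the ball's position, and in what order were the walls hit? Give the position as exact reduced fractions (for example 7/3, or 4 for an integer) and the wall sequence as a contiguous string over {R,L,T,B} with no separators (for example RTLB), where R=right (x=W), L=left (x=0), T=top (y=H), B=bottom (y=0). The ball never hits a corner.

1. t=5 → L at (0,6); v=(1,1)
2. t=1 → T at (1,7); v=(1,-1)
3. t=7 → B at (8,0); v=(1,1)
4. t=1 → R at (9,1); v=(-1,1)
5. t=6 → T at (3,7); v=(-1,-1)

Final position: (3,7)
Wall sequence: LTBRT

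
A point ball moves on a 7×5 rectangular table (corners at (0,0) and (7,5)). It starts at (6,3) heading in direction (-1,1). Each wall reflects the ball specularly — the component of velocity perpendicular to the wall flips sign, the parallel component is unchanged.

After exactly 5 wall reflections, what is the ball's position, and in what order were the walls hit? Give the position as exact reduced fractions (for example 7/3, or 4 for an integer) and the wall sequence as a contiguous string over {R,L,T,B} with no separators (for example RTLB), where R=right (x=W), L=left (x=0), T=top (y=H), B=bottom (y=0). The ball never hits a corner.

Final position: (7,4)
Wall sequence: TLBTR

1. t=2 → T at (4,5); v=(-1,-1)
2. t=4 → L at (0,1); v=(1,-1)
3. t=1 → B at (1,0); v=(1,1)
4. t=5 → T at (6,5); v=(1,-1)
5. t=1 → R at (7,4); v=(-1,-1)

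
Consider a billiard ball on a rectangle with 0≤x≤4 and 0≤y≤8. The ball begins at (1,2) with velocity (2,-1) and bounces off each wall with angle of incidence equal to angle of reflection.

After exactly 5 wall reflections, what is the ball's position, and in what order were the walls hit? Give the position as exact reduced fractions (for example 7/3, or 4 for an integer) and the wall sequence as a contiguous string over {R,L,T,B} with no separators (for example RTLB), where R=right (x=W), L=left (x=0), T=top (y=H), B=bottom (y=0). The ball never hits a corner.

Final position: (0,11/2)
Wall sequence: RBLRL

1. t=3/2 → R at (4,1/2); v=(-2,-1)
2. t=1/2 → B at (3,0); v=(-2,1)
3. t=3/2 → L at (0,3/2); v=(2,1)
4. t=2 → R at (4,7/2); v=(-2,1)
5. t=2 → L at (0,11/2); v=(2,1)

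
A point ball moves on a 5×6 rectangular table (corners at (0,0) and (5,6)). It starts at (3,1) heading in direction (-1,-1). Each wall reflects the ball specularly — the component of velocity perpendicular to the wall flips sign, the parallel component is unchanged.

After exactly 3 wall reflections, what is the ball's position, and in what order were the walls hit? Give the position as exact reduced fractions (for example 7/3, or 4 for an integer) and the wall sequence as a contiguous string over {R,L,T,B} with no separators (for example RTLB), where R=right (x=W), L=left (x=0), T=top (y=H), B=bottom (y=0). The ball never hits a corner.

1. t=1 → B at (2,0); v=(-1,1)
2. t=2 → L at (0,2); v=(1,1)
3. t=4 → T at (4,6); v=(1,-1)

Final position: (4,6)
Wall sequence: BLT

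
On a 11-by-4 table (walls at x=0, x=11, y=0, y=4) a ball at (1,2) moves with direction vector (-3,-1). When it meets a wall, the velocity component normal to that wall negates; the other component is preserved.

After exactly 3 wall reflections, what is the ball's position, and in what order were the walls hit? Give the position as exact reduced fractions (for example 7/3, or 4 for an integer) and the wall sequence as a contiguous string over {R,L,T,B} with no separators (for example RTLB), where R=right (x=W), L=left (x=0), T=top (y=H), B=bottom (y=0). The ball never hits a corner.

1. t=1/3 → L at (0,5/3); v=(3,-1)
2. t=5/3 → B at (5,0); v=(3,1)
3. t=2 → R at (11,2); v=(-3,1)

Final position: (11,2)
Wall sequence: LBR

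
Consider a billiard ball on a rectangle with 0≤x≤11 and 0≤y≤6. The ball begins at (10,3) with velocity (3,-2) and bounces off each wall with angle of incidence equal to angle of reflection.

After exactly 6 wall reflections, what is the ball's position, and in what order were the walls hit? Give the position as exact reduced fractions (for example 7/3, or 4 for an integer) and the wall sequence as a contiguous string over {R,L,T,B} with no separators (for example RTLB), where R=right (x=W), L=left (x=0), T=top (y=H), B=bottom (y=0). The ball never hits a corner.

1. t=1/3 → R at (11,7/3); v=(-3,-2)
2. t=7/6 → B at (15/2,0); v=(-3,2)
3. t=5/2 → L at (0,5); v=(3,2)
4. t=1/2 → T at (3/2,6); v=(3,-2)
5. t=3 → B at (21/2,0); v=(3,2)
6. t=1/6 → R at (11,1/3); v=(-3,2)

Final position: (11,1/3)
Wall sequence: RBLTBR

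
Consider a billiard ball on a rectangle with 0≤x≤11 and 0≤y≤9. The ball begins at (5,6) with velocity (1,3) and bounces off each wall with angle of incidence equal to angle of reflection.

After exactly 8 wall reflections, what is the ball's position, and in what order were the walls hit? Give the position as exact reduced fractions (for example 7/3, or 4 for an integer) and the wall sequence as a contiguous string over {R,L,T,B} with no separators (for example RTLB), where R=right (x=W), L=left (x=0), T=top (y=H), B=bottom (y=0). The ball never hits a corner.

Final position: (0,3)
Wall sequence: TBRTBTBL

1. t=1 → T at (6,9); v=(1,-3)
2. t=3 → B at (9,0); v=(1,3)
3. t=2 → R at (11,6); v=(-1,3)
4. t=1 → T at (10,9); v=(-1,-3)
5. t=3 → B at (7,0); v=(-1,3)
6. t=3 → T at (4,9); v=(-1,-3)
7. t=3 → B at (1,0); v=(-1,3)
8. t=1 → L at (0,3); v=(1,3)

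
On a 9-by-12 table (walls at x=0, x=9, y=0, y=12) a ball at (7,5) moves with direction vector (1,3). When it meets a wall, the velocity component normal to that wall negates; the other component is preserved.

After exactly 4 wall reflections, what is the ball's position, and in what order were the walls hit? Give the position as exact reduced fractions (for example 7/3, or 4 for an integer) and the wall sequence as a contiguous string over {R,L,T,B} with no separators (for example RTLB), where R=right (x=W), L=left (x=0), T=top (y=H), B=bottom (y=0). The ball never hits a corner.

1. t=2 → R at (9,11); v=(-1,3)
2. t=1/3 → T at (26/3,12); v=(-1,-3)
3. t=4 → B at (14/3,0); v=(-1,3)
4. t=4 → T at (2/3,12); v=(-1,-3)

Final position: (2/3,12)
Wall sequence: RTBT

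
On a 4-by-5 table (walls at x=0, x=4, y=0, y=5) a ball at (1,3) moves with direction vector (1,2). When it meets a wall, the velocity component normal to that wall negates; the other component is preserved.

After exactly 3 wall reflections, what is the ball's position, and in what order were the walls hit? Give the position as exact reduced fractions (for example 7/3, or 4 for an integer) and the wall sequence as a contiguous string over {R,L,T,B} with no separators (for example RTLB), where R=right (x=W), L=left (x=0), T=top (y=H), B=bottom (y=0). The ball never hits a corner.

1. t=1 → T at (2,5); v=(1,-2)
2. t=2 → R at (4,1); v=(-1,-2)
3. t=1/2 → B at (7/2,0); v=(-1,2)

Final position: (7/2,0)
Wall sequence: TRB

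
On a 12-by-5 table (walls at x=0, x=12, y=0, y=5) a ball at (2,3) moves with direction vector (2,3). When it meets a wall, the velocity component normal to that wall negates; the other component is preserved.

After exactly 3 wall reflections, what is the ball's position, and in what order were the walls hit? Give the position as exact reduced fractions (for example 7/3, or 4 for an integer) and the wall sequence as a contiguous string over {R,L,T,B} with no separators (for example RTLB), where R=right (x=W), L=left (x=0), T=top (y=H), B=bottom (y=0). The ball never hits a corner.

Final position: (10,5)
Wall sequence: TBT

1. t=2/3 → T at (10/3,5); v=(2,-3)
2. t=5/3 → B at (20/3,0); v=(2,3)
3. t=5/3 → T at (10,5); v=(2,-3)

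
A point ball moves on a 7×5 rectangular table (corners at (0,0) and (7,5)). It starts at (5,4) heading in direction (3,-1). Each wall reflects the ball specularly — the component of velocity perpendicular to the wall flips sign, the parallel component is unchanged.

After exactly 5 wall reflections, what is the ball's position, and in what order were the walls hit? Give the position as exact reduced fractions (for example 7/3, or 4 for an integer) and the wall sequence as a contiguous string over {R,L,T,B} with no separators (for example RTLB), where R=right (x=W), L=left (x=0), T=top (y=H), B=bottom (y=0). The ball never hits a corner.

Final position: (0,11/3)
Wall sequence: RLBRL

1. t=2/3 → R at (7,10/3); v=(-3,-1)
2. t=7/3 → L at (0,1); v=(3,-1)
3. t=1 → B at (3,0); v=(3,1)
4. t=4/3 → R at (7,4/3); v=(-3,1)
5. t=7/3 → L at (0,11/3); v=(3,1)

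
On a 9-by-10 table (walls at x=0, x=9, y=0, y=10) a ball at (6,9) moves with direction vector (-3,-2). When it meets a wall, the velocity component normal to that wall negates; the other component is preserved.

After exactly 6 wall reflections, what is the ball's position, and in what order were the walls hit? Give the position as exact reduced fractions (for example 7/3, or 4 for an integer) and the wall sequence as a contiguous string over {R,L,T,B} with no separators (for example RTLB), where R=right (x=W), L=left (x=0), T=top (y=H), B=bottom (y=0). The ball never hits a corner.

1. t=2 → L at (0,5); v=(3,-2)
2. t=5/2 → B at (15/2,0); v=(3,2)
3. t=1/2 → R at (9,1); v=(-3,2)
4. t=3 → L at (0,7); v=(3,2)
5. t=3/2 → T at (9/2,10); v=(3,-2)
6. t=3/2 → R at (9,7); v=(-3,-2)

Final position: (9,7)
Wall sequence: LBRLTR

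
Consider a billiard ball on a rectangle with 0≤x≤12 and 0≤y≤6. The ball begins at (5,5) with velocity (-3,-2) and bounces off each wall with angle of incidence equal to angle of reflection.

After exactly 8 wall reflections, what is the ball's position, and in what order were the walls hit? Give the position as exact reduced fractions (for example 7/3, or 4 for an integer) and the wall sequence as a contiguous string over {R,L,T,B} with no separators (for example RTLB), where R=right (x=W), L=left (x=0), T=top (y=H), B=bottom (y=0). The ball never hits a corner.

1. t=5/3 → L at (0,5/3); v=(3,-2)
2. t=5/6 → B at (5/2,0); v=(3,2)
3. t=3 → T at (23/2,6); v=(3,-2)
4. t=1/6 → R at (12,17/3); v=(-3,-2)
5. t=17/6 → B at (7/2,0); v=(-3,2)
6. t=7/6 → L at (0,7/3); v=(3,2)
7. t=11/6 → T at (11/2,6); v=(3,-2)
8. t=13/6 → R at (12,5/3); v=(-3,-2)

Final position: (12,5/3)
Wall sequence: LBTRBLTR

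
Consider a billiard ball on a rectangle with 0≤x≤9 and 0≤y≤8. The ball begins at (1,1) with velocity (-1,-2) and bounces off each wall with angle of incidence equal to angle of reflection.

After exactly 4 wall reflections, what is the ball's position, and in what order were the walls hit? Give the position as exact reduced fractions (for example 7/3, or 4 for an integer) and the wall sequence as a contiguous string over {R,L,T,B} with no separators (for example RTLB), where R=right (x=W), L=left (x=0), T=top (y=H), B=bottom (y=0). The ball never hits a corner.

Final position: (15/2,0)
Wall sequence: BLTB

1. t=1/2 → B at (1/2,0); v=(-1,2)
2. t=1/2 → L at (0,1); v=(1,2)
3. t=7/2 → T at (7/2,8); v=(1,-2)
4. t=4 → B at (15/2,0); v=(1,2)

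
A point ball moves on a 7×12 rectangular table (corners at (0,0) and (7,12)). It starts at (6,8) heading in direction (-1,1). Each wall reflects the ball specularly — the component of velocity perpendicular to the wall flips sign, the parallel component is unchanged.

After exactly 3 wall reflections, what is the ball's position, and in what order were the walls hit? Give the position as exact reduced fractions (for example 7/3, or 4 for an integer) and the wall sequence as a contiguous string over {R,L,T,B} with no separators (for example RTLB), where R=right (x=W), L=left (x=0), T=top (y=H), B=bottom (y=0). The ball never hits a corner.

1. t=4 → T at (2,12); v=(-1,-1)
2. t=2 → L at (0,10); v=(1,-1)
3. t=7 → R at (7,3); v=(-1,-1)

Final position: (7,3)
Wall sequence: TLR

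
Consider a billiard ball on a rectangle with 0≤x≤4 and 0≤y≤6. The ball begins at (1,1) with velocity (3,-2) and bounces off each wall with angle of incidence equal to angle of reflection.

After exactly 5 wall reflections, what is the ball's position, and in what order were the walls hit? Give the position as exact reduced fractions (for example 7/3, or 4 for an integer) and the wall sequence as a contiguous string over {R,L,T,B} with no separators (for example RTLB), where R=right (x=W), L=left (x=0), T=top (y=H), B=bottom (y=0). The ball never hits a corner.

1. t=1/2 → B at (5/2,0); v=(3,2)
2. t=1/2 → R at (4,1); v=(-3,2)
3. t=4/3 → L at (0,11/3); v=(3,2)
4. t=7/6 → T at (7/2,6); v=(3,-2)
5. t=1/6 → R at (4,17/3); v=(-3,-2)

Final position: (4,17/3)
Wall sequence: BRLTR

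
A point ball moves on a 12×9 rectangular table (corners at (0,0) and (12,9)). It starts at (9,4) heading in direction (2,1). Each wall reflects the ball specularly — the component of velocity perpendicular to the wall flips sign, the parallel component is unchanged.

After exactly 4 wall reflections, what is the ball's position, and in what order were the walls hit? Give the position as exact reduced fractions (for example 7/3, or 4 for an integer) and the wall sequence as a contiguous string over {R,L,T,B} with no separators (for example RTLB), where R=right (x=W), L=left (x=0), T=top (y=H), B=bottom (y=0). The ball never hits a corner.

1. t=3/2 → R at (12,11/2); v=(-2,1)
2. t=7/2 → T at (5,9); v=(-2,-1)
3. t=5/2 → L at (0,13/2); v=(2,-1)
4. t=6 → R at (12,1/2); v=(-2,-1)

Final position: (12,1/2)
Wall sequence: RTLR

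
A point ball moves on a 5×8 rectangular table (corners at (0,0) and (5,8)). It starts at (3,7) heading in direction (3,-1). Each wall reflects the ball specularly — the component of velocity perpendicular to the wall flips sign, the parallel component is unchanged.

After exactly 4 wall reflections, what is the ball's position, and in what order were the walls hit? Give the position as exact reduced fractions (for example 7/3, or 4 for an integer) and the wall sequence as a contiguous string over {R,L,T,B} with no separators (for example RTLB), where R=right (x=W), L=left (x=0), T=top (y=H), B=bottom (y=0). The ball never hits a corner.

1. t=2/3 → R at (5,19/3); v=(-3,-1)
2. t=5/3 → L at (0,14/3); v=(3,-1)
3. t=5/3 → R at (5,3); v=(-3,-1)
4. t=5/3 → L at (0,4/3); v=(3,-1)

Final position: (0,4/3)
Wall sequence: RLRL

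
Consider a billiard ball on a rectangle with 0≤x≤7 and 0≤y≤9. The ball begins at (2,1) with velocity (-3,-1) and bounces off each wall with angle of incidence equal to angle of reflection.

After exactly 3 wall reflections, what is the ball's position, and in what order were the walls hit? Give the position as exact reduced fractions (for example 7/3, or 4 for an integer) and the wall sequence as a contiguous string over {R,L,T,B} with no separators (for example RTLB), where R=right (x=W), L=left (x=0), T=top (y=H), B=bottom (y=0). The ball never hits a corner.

Final position: (7,2)
Wall sequence: LBR

1. t=2/3 → L at (0,1/3); v=(3,-1)
2. t=1/3 → B at (1,0); v=(3,1)
3. t=2 → R at (7,2); v=(-3,1)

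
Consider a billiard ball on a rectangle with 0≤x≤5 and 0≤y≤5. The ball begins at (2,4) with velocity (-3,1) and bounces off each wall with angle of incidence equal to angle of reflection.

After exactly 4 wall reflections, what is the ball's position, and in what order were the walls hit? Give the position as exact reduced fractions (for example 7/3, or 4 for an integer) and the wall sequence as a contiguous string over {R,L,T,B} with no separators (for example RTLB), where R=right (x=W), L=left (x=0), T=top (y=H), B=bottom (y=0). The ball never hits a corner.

Final position: (0,2)
Wall sequence: LTRL

1. t=2/3 → L at (0,14/3); v=(3,1)
2. t=1/3 → T at (1,5); v=(3,-1)
3. t=4/3 → R at (5,11/3); v=(-3,-1)
4. t=5/3 → L at (0,2); v=(3,-1)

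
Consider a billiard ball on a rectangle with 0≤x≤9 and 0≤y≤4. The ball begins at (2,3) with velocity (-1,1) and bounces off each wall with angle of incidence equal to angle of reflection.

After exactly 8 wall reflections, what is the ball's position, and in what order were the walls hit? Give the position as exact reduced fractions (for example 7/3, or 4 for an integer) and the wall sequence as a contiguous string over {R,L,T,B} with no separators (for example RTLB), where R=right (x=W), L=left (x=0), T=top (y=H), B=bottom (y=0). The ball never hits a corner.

Final position: (0,1)
Wall sequence: TLBTRBTL

1. t=1 → T at (1,4); v=(-1,-1)
2. t=1 → L at (0,3); v=(1,-1)
3. t=3 → B at (3,0); v=(1,1)
4. t=4 → T at (7,4); v=(1,-1)
5. t=2 → R at (9,2); v=(-1,-1)
6. t=2 → B at (7,0); v=(-1,1)
7. t=4 → T at (3,4); v=(-1,-1)
8. t=3 → L at (0,1); v=(1,-1)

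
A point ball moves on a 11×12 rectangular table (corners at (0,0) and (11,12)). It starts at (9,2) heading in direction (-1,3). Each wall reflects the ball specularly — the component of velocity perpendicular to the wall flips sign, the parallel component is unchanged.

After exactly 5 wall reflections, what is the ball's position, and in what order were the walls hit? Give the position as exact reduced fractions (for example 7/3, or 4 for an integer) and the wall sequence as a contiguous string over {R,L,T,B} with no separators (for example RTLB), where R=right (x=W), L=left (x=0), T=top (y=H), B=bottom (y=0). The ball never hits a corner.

1. t=10/3 → T at (17/3,12); v=(-1,-3)
2. t=4 → B at (5/3,0); v=(-1,3)
3. t=5/3 → L at (0,5); v=(1,3)
4. t=7/3 → T at (7/3,12); v=(1,-3)
5. t=4 → B at (19/3,0); v=(1,3)

Final position: (19/3,0)
Wall sequence: TBLTB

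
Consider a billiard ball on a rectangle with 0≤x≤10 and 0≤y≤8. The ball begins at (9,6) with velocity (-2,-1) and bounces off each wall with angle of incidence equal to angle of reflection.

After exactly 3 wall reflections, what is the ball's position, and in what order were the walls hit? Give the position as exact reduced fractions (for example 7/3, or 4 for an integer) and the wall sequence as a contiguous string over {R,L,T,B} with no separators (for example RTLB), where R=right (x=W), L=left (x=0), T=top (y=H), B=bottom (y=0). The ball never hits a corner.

1. t=9/2 → L at (0,3/2); v=(2,-1)
2. t=3/2 → B at (3,0); v=(2,1)
3. t=7/2 → R at (10,7/2); v=(-2,1)

Final position: (10,7/2)
Wall sequence: LBR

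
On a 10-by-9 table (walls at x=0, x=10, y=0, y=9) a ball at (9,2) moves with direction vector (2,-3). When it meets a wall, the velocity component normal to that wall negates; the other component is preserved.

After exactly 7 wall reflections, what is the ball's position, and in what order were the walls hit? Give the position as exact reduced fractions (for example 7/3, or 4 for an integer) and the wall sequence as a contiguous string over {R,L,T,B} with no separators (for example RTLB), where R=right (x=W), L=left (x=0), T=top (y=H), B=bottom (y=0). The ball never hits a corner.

1. t=1/2 → R at (10,1/2); v=(-2,-3)
2. t=1/6 → B at (29/3,0); v=(-2,3)
3. t=3 → T at (11/3,9); v=(-2,-3)
4. t=11/6 → L at (0,7/2); v=(2,-3)
5. t=7/6 → B at (7/3,0); v=(2,3)
6. t=3 → T at (25/3,9); v=(2,-3)
7. t=5/6 → R at (10,13/2); v=(-2,-3)

Final position: (10,13/2)
Wall sequence: RBTLBTR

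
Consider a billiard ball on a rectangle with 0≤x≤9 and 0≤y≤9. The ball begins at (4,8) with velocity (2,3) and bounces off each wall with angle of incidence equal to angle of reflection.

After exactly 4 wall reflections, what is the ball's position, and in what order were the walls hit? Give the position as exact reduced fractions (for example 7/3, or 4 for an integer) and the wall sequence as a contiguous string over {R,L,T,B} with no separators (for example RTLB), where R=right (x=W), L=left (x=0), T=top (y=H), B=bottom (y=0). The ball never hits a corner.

Final position: (4/3,9)
Wall sequence: TRBT

1. t=1/3 → T at (14/3,9); v=(2,-3)
2. t=13/6 → R at (9,5/2); v=(-2,-3)
3. t=5/6 → B at (22/3,0); v=(-2,3)
4. t=3 → T at (4/3,9); v=(-2,-3)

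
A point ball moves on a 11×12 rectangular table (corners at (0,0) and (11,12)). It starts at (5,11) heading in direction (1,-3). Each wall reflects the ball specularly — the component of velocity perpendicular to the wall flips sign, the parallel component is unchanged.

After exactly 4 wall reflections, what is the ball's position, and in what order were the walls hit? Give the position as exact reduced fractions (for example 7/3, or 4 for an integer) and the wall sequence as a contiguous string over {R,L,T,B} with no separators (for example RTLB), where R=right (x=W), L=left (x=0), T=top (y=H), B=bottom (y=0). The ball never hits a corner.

Final position: (16/3,0)
Wall sequence: BRTB

1. t=11/3 → B at (26/3,0); v=(1,3)
2. t=7/3 → R at (11,7); v=(-1,3)
3. t=5/3 → T at (28/3,12); v=(-1,-3)
4. t=4 → B at (16/3,0); v=(-1,3)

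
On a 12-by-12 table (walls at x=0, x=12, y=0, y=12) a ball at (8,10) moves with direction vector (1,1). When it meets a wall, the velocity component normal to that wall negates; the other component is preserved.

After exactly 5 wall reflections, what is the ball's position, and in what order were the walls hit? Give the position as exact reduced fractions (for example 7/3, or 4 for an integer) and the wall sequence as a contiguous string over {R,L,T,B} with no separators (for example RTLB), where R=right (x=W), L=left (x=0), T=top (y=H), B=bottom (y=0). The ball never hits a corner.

Final position: (10,12)
Wall sequence: TRBLT

1. t=2 → T at (10,12); v=(1,-1)
2. t=2 → R at (12,10); v=(-1,-1)
3. t=10 → B at (2,0); v=(-1,1)
4. t=2 → L at (0,2); v=(1,1)
5. t=10 → T at (10,12); v=(1,-1)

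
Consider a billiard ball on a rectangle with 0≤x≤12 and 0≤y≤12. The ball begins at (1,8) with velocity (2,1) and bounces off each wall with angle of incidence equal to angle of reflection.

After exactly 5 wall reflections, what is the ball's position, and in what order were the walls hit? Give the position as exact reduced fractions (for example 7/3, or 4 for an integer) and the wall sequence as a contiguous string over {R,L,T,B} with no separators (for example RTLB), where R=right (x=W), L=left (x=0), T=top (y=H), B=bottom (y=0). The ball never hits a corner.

1. t=4 → T at (9,12); v=(2,-1)
2. t=3/2 → R at (12,21/2); v=(-2,-1)
3. t=6 → L at (0,9/2); v=(2,-1)
4. t=9/2 → B at (9,0); v=(2,1)
5. t=3/2 → R at (12,3/2); v=(-2,1)

Final position: (12,3/2)
Wall sequence: TRLBR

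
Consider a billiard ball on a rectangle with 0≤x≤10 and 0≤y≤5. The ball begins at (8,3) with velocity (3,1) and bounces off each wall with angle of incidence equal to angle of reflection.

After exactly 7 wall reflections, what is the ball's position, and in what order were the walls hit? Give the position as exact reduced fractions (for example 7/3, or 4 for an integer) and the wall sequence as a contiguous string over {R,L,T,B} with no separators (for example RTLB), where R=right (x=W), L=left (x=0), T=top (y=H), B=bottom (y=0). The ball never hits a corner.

Final position: (4,5)
Wall sequence: RTLBRLT

1. t=2/3 → R at (10,11/3); v=(-3,1)
2. t=4/3 → T at (6,5); v=(-3,-1)
3. t=2 → L at (0,3); v=(3,-1)
4. t=3 → B at (9,0); v=(3,1)
5. t=1/3 → R at (10,1/3); v=(-3,1)
6. t=10/3 → L at (0,11/3); v=(3,1)
7. t=4/3 → T at (4,5); v=(3,-1)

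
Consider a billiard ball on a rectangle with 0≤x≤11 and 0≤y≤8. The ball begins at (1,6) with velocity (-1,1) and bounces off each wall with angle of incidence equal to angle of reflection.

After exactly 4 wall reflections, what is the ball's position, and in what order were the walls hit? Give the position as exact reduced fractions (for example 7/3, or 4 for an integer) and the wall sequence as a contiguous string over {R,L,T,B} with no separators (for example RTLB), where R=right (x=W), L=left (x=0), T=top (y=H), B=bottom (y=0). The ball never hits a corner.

1. t=1 → L at (0,7); v=(1,1)
2. t=1 → T at (1,8); v=(1,-1)
3. t=8 → B at (9,0); v=(1,1)
4. t=2 → R at (11,2); v=(-1,1)

Final position: (11,2)
Wall sequence: LTBR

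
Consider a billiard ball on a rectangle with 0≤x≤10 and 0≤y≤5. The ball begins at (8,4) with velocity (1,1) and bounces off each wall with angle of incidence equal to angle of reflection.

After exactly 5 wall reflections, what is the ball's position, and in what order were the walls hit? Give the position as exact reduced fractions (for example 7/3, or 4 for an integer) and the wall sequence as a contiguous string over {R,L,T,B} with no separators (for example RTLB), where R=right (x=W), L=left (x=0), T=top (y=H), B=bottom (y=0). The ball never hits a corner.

Final position: (0,4)
Wall sequence: TRBTL

1. t=1 → T at (9,5); v=(1,-1)
2. t=1 → R at (10,4); v=(-1,-1)
3. t=4 → B at (6,0); v=(-1,1)
4. t=5 → T at (1,5); v=(-1,-1)
5. t=1 → L at (0,4); v=(1,-1)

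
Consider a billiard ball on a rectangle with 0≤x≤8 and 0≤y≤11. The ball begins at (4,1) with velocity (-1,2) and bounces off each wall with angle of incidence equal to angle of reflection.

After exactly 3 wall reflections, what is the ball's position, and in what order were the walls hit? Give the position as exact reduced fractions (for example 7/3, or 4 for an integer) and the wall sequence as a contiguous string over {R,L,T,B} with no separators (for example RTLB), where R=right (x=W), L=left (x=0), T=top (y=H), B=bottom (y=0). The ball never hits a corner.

1. t=4 → L at (0,9); v=(1,2)
2. t=1 → T at (1,11); v=(1,-2)
3. t=11/2 → B at (13/2,0); v=(1,2)

Final position: (13/2,0)
Wall sequence: LTB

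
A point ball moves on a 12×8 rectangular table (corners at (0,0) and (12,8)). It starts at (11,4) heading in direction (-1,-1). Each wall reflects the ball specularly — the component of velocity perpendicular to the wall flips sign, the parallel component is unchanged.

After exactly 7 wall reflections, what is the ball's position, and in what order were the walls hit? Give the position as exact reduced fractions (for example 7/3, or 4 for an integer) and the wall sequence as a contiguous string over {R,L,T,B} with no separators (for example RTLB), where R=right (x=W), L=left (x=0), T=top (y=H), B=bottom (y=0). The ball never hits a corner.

1. t=4 → B at (7,0); v=(-1,1)
2. t=7 → L at (0,7); v=(1,1)
3. t=1 → T at (1,8); v=(1,-1)
4. t=8 → B at (9,0); v=(1,1)
5. t=3 → R at (12,3); v=(-1,1)
6. t=5 → T at (7,8); v=(-1,-1)
7. t=7 → L at (0,1); v=(1,-1)

Final position: (0,1)
Wall sequence: BLTBRTL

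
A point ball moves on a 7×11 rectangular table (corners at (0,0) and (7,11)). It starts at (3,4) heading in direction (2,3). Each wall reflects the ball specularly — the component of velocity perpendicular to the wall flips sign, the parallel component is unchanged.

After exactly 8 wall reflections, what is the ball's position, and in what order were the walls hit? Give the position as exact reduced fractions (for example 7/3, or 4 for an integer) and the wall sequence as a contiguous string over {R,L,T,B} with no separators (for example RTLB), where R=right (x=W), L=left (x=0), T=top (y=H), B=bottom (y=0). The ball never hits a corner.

Final position: (5/3,0)
Wall sequence: RTLBRTLB

1. t=2 → R at (7,10); v=(-2,3)
2. t=1/3 → T at (19/3,11); v=(-2,-3)
3. t=19/6 → L at (0,3/2); v=(2,-3)
4. t=1/2 → B at (1,0); v=(2,3)
5. t=3 → R at (7,9); v=(-2,3)
6. t=2/3 → T at (17/3,11); v=(-2,-3)
7. t=17/6 → L at (0,5/2); v=(2,-3)
8. t=5/6 → B at (5/3,0); v=(2,3)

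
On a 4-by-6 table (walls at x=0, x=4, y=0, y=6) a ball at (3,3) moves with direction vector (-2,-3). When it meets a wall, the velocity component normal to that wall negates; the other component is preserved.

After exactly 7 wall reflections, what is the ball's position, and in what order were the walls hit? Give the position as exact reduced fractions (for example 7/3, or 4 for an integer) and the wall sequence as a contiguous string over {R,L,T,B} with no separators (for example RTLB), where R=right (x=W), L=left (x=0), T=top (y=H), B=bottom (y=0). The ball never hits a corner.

Final position: (3,6)
Wall sequence: BLTRBLT

1. t=1 → B at (1,0); v=(-2,3)
2. t=1/2 → L at (0,3/2); v=(2,3)
3. t=3/2 → T at (3,6); v=(2,-3)
4. t=1/2 → R at (4,9/2); v=(-2,-3)
5. t=3/2 → B at (1,0); v=(-2,3)
6. t=1/2 → L at (0,3/2); v=(2,3)
7. t=3/2 → T at (3,6); v=(2,-3)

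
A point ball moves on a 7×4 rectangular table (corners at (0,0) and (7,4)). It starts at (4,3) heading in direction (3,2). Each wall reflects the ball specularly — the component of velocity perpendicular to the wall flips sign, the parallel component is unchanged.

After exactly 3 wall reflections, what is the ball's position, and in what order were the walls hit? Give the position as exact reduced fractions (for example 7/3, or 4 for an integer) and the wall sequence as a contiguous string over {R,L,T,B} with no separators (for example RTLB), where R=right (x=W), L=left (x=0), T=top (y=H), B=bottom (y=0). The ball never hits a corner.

1. t=1/2 → T at (11/2,4); v=(3,-2)
2. t=1/2 → R at (7,3); v=(-3,-2)
3. t=3/2 → B at (5/2,0); v=(-3,2)

Final position: (5/2,0)
Wall sequence: TRB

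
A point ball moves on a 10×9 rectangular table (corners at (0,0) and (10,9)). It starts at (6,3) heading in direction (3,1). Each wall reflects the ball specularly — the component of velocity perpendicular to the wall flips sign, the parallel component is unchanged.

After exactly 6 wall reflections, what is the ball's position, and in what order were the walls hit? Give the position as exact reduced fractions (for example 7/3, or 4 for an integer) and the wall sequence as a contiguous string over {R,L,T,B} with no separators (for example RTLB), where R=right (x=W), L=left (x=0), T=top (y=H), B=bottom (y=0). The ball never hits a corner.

1. t=4/3 → R at (10,13/3); v=(-3,1)
2. t=10/3 → L at (0,23/3); v=(3,1)
3. t=4/3 → T at (4,9); v=(3,-1)
4. t=2 → R at (10,7); v=(-3,-1)
5. t=10/3 → L at (0,11/3); v=(3,-1)
6. t=10/3 → R at (10,1/3); v=(-3,-1)

Final position: (10,1/3)
Wall sequence: RLTRLR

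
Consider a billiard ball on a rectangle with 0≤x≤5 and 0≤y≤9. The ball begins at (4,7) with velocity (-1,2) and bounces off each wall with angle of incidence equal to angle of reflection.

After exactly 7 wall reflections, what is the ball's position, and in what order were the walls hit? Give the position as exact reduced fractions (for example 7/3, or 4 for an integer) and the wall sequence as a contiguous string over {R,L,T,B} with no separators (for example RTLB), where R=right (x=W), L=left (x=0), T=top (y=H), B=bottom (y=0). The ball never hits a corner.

Final position: (1/2,0)
Wall sequence: TLBRTLB

1. t=1 → T at (3,9); v=(-1,-2)
2. t=3 → L at (0,3); v=(1,-2)
3. t=3/2 → B at (3/2,0); v=(1,2)
4. t=7/2 → R at (5,7); v=(-1,2)
5. t=1 → T at (4,9); v=(-1,-2)
6. t=4 → L at (0,1); v=(1,-2)
7. t=1/2 → B at (1/2,0); v=(1,2)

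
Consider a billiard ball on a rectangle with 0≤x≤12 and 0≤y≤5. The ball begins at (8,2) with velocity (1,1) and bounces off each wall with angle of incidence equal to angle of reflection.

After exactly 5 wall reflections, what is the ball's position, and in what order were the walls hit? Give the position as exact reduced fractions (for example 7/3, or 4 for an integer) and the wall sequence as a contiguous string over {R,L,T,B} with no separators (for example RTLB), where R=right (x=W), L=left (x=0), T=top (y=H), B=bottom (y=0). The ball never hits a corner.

Final position: (0,2)
Wall sequence: TRBTL

1. t=3 → T at (11,5); v=(1,-1)
2. t=1 → R at (12,4); v=(-1,-1)
3. t=4 → B at (8,0); v=(-1,1)
4. t=5 → T at (3,5); v=(-1,-1)
5. t=3 → L at (0,2); v=(1,-1)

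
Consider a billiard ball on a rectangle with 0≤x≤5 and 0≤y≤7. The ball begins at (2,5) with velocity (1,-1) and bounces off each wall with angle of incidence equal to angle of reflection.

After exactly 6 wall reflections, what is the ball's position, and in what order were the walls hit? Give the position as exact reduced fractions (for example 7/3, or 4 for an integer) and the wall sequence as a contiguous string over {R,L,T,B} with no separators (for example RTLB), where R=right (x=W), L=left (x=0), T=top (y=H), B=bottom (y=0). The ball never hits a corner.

Final position: (0,1)
Wall sequence: RBLTRL

1. t=3 → R at (5,2); v=(-1,-1)
2. t=2 → B at (3,0); v=(-1,1)
3. t=3 → L at (0,3); v=(1,1)
4. t=4 → T at (4,7); v=(1,-1)
5. t=1 → R at (5,6); v=(-1,-1)
6. t=5 → L at (0,1); v=(1,-1)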